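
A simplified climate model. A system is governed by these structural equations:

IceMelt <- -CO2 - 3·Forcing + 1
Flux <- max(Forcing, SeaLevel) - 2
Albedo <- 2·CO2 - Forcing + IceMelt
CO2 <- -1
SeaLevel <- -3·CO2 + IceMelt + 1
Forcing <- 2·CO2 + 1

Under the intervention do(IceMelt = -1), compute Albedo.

-2

The intervention breaks the incoming arrows to IceMelt: IceMelt <- -CO2 - 3·Forcing + 1 no longer applies, and IceMelt = -1.
Forcing = 2·CO2 + 1  [with CO2=-1]  = -1
Albedo = 2·CO2 - Forcing + IceMelt  [with CO2=-1, Forcing=-1, IceMelt=-1]  = -2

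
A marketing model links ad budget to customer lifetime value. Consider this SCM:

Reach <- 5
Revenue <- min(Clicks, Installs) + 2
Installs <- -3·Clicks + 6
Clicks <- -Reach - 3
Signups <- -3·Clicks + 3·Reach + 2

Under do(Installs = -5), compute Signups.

The intervention breaks the incoming arrows to Installs: Installs <- -3·Clicks + 6 no longer applies, and Installs = -5.
Signups is not downstream of the intervention, so its value is determined by the original equations.
Clicks = -Reach - 3  [with Reach=5]  = -8
Signups = -3·Clicks + 3·Reach + 2  [with Clicks=-8, Reach=5]  = 41

41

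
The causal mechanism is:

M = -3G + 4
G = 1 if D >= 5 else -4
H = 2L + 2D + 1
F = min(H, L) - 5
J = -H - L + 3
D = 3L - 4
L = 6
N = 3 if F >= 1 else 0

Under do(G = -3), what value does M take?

13

Intervening sets G = -3 and removes its equation (G = 1 if D >= 5 else -4).
M = -3G + 4  [with G=-3]  = 13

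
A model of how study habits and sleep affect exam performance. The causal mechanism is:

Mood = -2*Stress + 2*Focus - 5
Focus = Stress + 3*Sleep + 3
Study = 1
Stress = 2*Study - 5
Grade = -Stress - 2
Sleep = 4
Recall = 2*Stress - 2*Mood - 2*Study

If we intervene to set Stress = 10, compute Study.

1

Under do(Stress=10), the mechanism Stress = 2*Study - 5 is discarded; Stress is fixed at 10.
Study is not downstream of the intervention, so its value is determined by the original equations.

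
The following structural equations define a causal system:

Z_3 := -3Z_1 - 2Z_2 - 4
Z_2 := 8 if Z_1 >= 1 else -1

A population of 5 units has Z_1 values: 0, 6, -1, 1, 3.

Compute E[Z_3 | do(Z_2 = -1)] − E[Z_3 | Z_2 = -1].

-6.9

Under do(Z_2=-1), Z_2's equation is replaced by Z_2=-1 for every unit. Per-unit Z_3: -2, -20, 1, -5, -11. Mean = -7.4.
Observing Z_2=-1 restricts to units where Z_2's equation naturally yields -1: Z_1 ∈ {0, -1}. In that subpopulation Z_3 = -2, 1, mean -0.5.
Difference = -7.4 − (-0.5) = -6.9.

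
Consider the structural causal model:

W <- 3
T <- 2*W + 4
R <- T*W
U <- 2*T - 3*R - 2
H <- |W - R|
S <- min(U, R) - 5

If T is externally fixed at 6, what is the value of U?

Under do(T=6), the mechanism T <- 2*W + 4 is discarded; T is fixed at 6.
R = T*W  [with T=6, W=3]  = 18
U = 2*T - 3*R - 2  [with T=6, R=18]  = -44

-44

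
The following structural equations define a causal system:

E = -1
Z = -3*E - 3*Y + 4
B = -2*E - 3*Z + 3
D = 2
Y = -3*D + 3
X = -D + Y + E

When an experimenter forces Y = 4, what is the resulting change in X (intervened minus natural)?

The intervention breaks the incoming arrows to Y: Y = -3*D + 3 no longer applies, and Y = 4.
X = -D + Y + E  [with D=2, Y=4, E=-1]  = 1
Without intervention: Y = -3*D + 3  [with D=2]  = -3; X = -D + Y + E  [with D=2, Y=-3, E=-1]  = -6.
Change = 1 − (-6) = 7.

7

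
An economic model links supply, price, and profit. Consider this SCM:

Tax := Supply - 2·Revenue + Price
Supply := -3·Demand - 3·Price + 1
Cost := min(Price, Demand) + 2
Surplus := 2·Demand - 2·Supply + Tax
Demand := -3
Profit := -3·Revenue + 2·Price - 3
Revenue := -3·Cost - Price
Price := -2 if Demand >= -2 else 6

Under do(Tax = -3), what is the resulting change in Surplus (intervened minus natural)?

Intervening sets Tax = -3 and removes its equation (Tax := Supply - 2·Revenue + Price).
Price = -2 if Demand >= -2 else 6  [with Demand=-3]  = 6
Supply = -3·Demand - 3·Price + 1  [with Demand=-3, Price=6]  = -8
Surplus = 2·Demand - 2·Supply + Tax  [with Demand=-3, Supply=-8, Tax=-3]  = 7
Without intervention: Price = -2 if Demand >= -2 else 6  [with Demand=-3]  = 6; Supply = -3·Demand - 3·Price + 1  [with Demand=-3, Price=6]  = -8; Cost = min(Price, Demand) + 2  [with Price=6, Demand=-3]  = -1; Revenue = -3·Cost - Price  [with Cost=-1, Price=6]  = -3; Tax = Supply - 2·Revenue + Price  [with Supply=-8, Revenue=-3, Price=6]  = 4; Surplus = 2·Demand - 2·Supply + Tax  [with Demand=-3, Supply=-8, Tax=4]  = 14.
Change = 7 − 14 = -7.

-7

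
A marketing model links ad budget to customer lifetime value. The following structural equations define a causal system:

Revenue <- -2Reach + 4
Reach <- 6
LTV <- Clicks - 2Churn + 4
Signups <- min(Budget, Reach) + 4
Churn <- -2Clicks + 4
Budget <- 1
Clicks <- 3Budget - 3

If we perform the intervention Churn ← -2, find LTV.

Under do(Churn=-2), the mechanism Churn <- -2Clicks + 4 is discarded; Churn is fixed at -2.
Clicks = 3Budget - 3  [with Budget=1]  = 0
LTV = Clicks - 2Churn + 4  [with Clicks=0, Churn=-2]  = 8

8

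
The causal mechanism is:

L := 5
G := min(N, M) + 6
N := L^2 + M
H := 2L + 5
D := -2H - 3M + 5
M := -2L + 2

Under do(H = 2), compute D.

The intervention breaks the incoming arrows to H: H := 2L + 5 no longer applies, and H = 2.
M = -2L + 2  [with L=5]  = -8
D = -2H - 3M + 5  [with H=2, M=-8]  = 25

25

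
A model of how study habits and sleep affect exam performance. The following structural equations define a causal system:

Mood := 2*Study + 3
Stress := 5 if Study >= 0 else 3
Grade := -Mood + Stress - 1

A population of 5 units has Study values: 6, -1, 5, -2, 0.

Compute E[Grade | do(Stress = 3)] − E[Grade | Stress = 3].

-6.2

Under do(Stress=3), Stress's equation is replaced by Stress=3 for every unit. Per-unit Grade: -13, 1, -11, 3, -1. Mean = -4.2.
Conditioning on Stress=3 selects the 2 unit(s) with Study ∈ {-1, -2}. Their Grade values: 1, 3. Mean = 2.
Difference = -4.2 − 2 = -6.2.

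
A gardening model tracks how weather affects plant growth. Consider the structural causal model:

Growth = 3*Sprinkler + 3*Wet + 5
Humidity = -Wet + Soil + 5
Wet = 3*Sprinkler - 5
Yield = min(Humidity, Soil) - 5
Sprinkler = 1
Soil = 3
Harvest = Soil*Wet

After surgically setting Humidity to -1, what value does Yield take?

The intervention breaks the incoming arrows to Humidity: Humidity = -Wet + Soil + 5 no longer applies, and Humidity = -1.
Yield = min(Humidity, Soil) - 5  [with Humidity=-1, Soil=3]  = -6

-6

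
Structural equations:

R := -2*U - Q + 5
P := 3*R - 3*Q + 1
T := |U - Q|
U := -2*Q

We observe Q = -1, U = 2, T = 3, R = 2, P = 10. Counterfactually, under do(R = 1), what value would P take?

7

Intervening sets R = 1 and removes its equation (R := -2*U - Q + 5).
P = 3*R - 3*Q + 1  [with R=1, Q=-1]  = 7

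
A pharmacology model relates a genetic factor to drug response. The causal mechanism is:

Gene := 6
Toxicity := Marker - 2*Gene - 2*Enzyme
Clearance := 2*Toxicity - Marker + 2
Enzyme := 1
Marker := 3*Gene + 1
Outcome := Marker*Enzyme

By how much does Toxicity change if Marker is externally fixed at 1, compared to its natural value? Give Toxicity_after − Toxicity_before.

The intervention breaks the incoming arrows to Marker: Marker := 3*Gene + 1 no longer applies, and Marker = 1.
Toxicity = Marker - 2*Gene - 2*Enzyme  [with Marker=1, Gene=6, Enzyme=1]  = -13
Without intervention: Marker = 3*Gene + 1  [with Gene=6]  = 19; Toxicity = Marker - 2*Gene - 2*Enzyme  [with Marker=19, Gene=6, Enzyme=1]  = 5.
Change = -13 − 5 = -18.

-18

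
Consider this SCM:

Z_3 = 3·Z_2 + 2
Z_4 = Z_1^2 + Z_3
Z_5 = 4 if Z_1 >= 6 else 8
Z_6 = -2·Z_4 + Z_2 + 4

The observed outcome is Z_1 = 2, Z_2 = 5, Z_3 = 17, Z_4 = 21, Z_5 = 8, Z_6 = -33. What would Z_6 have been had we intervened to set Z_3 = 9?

-17

The intervention breaks the incoming arrows to Z_3: Z_3 = 3·Z_2 + 2 no longer applies, and Z_3 = 9.
Z_4 = Z_1^2 + Z_3  [with Z_1=2, Z_3=9]  = 13
Z_6 = -2·Z_4 + Z_2 + 4  [with Z_4=13, Z_2=5]  = -17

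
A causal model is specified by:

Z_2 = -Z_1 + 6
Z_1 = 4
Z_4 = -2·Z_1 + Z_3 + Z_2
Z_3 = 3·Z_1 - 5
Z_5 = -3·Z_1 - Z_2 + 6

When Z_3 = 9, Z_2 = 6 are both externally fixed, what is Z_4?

The joint intervention fixes Z_3 = 9, Z_2 = 6, removing each variable's own equation.
Z_4 = -2·Z_1 + Z_3 + Z_2  [with Z_1=4, Z_3=9, Z_2=6]  = 7

7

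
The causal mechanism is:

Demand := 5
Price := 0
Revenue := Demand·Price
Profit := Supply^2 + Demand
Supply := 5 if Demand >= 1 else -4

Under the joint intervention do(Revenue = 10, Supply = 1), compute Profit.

The joint intervention fixes Revenue = 10, Supply = 1, removing each variable's own equation.
Profit = Supply^2 + Demand  [with Supply=1, Demand=5]  = 6

6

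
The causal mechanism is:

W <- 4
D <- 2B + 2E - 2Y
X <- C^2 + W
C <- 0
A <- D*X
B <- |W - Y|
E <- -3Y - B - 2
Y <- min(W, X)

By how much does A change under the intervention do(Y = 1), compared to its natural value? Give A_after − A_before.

do(Y=1) replaces the equation Y <- min(W, X) with the constant Y = 1.
X = C^2 + W  [with C=0, W=4]  = 4
B = |W - Y|  [with W=4, Y=1]  = 3
E = -3Y - B - 2  [with Y=1, B=3]  = -8
D = 2B + 2E - 2Y  [with B=3, E=-8, Y=1]  = -12
A = D*X  [with D=-12, X=4]  = -48
Without intervention: X = C^2 + W  [with C=0, W=4]  = 4; Y = min(W, X)  [with W=4, X=4]  = 4; B = |W - Y|  [with W=4, Y=4]  = 0; E = -3Y - B - 2  [with Y=4, B=0]  = -14; D = 2B + 2E - 2Y  [with B=0, E=-14, Y=4]  = -36; A = D*X  [with D=-36, X=4]  = -144.
Change = -48 − (-144) = 96.

96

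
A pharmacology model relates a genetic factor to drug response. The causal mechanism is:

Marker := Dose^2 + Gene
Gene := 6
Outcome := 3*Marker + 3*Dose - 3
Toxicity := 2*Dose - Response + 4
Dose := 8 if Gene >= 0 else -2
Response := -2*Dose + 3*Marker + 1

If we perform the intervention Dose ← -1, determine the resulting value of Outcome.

Under do(Dose=-1), the mechanism Dose := 8 if Gene >= 0 else -2 is discarded; Dose is fixed at -1.
Marker = Dose^2 + Gene  [with Dose=-1, Gene=6]  = 7
Outcome = 3*Marker + 3*Dose - 3  [with Marker=7, Dose=-1]  = 15

15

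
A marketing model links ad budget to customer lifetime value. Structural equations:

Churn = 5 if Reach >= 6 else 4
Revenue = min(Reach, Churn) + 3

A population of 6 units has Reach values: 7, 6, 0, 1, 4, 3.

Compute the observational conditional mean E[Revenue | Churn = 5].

Conditioning on Churn=5 selects the 2 unit(s) with Reach ∈ {7, 6}. Their Revenue values: 8, 8. Mean = 8.

8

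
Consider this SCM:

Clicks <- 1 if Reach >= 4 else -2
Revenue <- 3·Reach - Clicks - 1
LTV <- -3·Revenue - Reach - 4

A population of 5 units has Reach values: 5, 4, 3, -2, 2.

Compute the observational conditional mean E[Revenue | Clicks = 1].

Observing Clicks=1 restricts to units where Clicks's equation naturally yields 1: Reach ∈ {5, 4}. In that subpopulation Revenue = 13, 10, mean 11.5.

11.5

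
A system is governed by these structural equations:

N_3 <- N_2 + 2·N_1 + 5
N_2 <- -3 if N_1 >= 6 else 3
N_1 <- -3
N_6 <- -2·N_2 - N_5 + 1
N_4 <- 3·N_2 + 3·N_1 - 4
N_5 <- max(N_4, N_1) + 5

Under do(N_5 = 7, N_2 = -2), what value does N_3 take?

Setting N_5 = 7, N_2 = -2 by intervention discards those variables' equations.
N_3 = N_2 + 2·N_1 + 5  [with N_2=-2, N_1=-3]  = -3

-3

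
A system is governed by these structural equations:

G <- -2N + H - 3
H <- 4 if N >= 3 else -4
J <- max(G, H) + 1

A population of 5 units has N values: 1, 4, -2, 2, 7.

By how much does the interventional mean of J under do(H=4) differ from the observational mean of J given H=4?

Every unit gets H=4 under the intervention. J values become 5, 5, 6, 5, 5; E[J|do(H=4)] = 5.2.
E[J|H=4] averages over only the 2 units with H=4 (N = 4, 7): J = 5, 5, mean 5.
Difference = 5.2 − 5 = 0.2.

0.2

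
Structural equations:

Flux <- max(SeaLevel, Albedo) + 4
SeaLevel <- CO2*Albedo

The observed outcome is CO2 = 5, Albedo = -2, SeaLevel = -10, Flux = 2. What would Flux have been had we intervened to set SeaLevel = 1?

5

The intervention breaks the incoming arrows to SeaLevel: SeaLevel <- CO2*Albedo no longer applies, and SeaLevel = 1.
Flux = max(SeaLevel, Albedo) + 4  [with SeaLevel=1, Albedo=-2]  = 5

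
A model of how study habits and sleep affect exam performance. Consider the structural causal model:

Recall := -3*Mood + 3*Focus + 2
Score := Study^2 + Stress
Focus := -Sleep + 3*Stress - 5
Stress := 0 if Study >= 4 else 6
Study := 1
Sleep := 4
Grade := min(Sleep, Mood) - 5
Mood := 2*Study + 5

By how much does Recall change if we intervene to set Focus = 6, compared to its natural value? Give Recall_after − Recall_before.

The intervention breaks the incoming arrows to Focus: Focus := -Sleep + 3*Stress - 5 no longer applies, and Focus = 6.
Mood = 2*Study + 5  [with Study=1]  = 7
Recall = -3*Mood + 3*Focus + 2  [with Mood=7, Focus=6]  = -1
Without intervention: Stress = 0 if Study >= 4 else 6  [with Study=1]  = 6; Focus = -Sleep + 3*Stress - 5  [with Sleep=4, Stress=6]  = 9; Mood = 2*Study + 5  [with Study=1]  = 7; Recall = -3*Mood + 3*Focus + 2  [with Mood=7, Focus=9]  = 8.
Change = -1 − 8 = -9.

-9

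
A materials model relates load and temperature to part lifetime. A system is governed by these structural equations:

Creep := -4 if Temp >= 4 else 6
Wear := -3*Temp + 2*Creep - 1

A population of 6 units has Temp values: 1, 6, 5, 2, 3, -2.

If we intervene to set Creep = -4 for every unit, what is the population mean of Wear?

Every unit gets Creep=-4 under the intervention. Wear values become -12, -27, -24, -15, -18, -3; E[Wear|do(Creep=-4)] = -16.5.

-16.5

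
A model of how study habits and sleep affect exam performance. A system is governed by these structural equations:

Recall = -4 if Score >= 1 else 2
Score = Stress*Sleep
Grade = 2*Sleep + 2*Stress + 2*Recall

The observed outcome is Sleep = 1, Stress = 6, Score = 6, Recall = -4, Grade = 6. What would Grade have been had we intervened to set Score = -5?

do(Score=-5) replaces the equation Score = Stress*Sleep with the constant Score = -5.
Recall = -4 if Score >= 1 else 2  [with Score=-5]  = 2
Grade = 2*Sleep + 2*Stress + 2*Recall  [with Sleep=1, Stress=6, Recall=2]  = 18

18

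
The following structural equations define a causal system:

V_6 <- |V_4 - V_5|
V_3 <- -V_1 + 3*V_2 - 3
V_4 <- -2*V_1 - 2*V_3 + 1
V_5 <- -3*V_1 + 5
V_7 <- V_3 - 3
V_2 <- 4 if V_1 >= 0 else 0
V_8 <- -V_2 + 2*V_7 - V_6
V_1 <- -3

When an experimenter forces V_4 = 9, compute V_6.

Under do(V_4=9), the mechanism V_4 <- -2*V_1 - 2*V_3 + 1 is discarded; V_4 is fixed at 9.
V_5 = -3*V_1 + 5  [with V_1=-3]  = 14
V_6 = |V_4 - V_5|  [with V_4=9, V_5=14]  = 5

5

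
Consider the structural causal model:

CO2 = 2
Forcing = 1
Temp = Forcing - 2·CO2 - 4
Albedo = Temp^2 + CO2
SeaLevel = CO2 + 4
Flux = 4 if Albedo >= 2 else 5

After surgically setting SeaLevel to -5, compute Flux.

The intervention breaks the incoming arrows to SeaLevel: SeaLevel = CO2 + 4 no longer applies, and SeaLevel = -5.
Since Flux is not a descendant of the intervened variable, it is unaffected.
Temp = Forcing - 2·CO2 - 4  [with Forcing=1, CO2=2]  = -7
Albedo = Temp^2 + CO2  [with Temp=-7, CO2=2]  = 51
Flux = 4 if Albedo >= 2 else 5  [with Albedo=51]  = 4

4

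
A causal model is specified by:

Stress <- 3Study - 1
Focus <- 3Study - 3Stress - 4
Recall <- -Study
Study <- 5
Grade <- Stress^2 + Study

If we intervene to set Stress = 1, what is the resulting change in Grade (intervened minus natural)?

do(Stress=1) replaces the equation Stress <- 3Study - 1 with the constant Stress = 1.
Grade = Stress^2 + Study  [with Stress=1, Study=5]  = 6
Without intervention: Stress = 3Study - 1  [with Study=5]  = 14; Grade = Stress^2 + Study  [with Stress=14, Study=5]  = 201.
Change = 6 − 201 = -195.

-195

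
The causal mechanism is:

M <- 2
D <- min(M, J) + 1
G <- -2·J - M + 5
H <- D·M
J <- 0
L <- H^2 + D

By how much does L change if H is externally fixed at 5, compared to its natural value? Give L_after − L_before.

The intervention breaks the incoming arrows to H: H <- D·M no longer applies, and H = 5.
D = min(M, J) + 1  [with M=2, J=0]  = 1
L = H^2 + D  [with H=5, D=1]  = 26
Without intervention: D = min(M, J) + 1  [with M=2, J=0]  = 1; H = D·M  [with D=1, M=2]  = 2; L = H^2 + D  [with H=2, D=1]  = 5.
Change = 26 − 5 = 21.

21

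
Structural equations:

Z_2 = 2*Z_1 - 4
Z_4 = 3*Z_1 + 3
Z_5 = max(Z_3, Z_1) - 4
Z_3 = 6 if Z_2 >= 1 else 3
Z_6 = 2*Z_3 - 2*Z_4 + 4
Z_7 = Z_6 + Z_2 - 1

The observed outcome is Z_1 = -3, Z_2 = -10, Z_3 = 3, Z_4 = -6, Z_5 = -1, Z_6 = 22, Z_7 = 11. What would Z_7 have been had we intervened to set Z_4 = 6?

The intervention breaks the incoming arrows to Z_4: Z_4 = 3*Z_1 + 3 no longer applies, and Z_4 = 6.
Z_2 = 2*Z_1 - 4  [with Z_1=-3]  = -10
Z_3 = 6 if Z_2 >= 1 else 3  [with Z_2=-10]  = 3
Z_6 = 2*Z_3 - 2*Z_4 + 4  [with Z_3=3, Z_4=6]  = -2
Z_7 = Z_6 + Z_2 - 1  [with Z_6=-2, Z_2=-10]  = -13

-13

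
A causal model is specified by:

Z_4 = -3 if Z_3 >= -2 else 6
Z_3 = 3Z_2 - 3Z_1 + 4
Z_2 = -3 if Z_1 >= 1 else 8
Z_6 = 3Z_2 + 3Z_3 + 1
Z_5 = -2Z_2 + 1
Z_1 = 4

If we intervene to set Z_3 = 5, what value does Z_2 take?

-3

Under do(Z_3=5), the mechanism Z_3 = 3Z_2 - 3Z_1 + 4 is discarded; Z_3 is fixed at 5.
Since Z_2 is not a descendant of the intervened variable, it is unaffected.
Z_2 = -3 if Z_1 >= 1 else 8  [with Z_1=4]  = -3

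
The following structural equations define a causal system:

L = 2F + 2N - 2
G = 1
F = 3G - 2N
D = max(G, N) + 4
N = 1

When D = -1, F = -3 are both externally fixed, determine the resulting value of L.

Under do(D = -1, F = -3), each intervened variable's structural equation is replaced by its fixed value.
L = 2F + 2N - 2  [with F=-3, N=1]  = -6

-6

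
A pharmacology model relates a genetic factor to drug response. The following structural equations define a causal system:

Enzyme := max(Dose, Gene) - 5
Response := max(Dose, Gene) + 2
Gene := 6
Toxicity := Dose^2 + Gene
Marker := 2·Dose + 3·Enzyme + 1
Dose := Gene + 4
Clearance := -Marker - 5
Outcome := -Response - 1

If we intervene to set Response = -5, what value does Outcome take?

do(Response=-5) replaces the equation Response := max(Dose, Gene) + 2 with the constant Response = -5.
Outcome = -Response - 1  [with Response=-5]  = 4

4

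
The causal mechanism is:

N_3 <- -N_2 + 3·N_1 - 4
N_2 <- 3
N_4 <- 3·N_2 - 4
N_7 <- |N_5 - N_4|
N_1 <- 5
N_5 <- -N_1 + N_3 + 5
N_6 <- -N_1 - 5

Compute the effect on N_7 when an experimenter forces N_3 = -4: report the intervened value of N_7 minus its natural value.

6

The intervention breaks the incoming arrows to N_3: N_3 <- -N_2 + 3·N_1 - 4 no longer applies, and N_3 = -4.
N_4 = 3·N_2 - 4  [with N_2=3]  = 5
N_5 = -N_1 + N_3 + 5  [with N_1=5, N_3=-4]  = -4
N_7 = |N_5 - N_4|  [with N_5=-4, N_4=5]  = 9
Without intervention: N_3 = -N_2 + 3·N_1 - 4  [with N_2=3, N_1=5]  = 8; N_4 = 3·N_2 - 4  [with N_2=3]  = 5; N_5 = -N_1 + N_3 + 5  [with N_1=5, N_3=8]  = 8; N_7 = |N_5 - N_4|  [with N_5=8, N_4=5]  = 3.
Change = 9 − 3 = 6.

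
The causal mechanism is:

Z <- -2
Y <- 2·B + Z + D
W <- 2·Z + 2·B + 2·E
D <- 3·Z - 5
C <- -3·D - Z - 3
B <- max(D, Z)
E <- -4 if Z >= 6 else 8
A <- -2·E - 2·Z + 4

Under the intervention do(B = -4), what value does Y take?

-21

Under do(B=-4), the mechanism B <- max(D, Z) is discarded; B is fixed at -4.
D = 3·Z - 5  [with Z=-2]  = -11
Y = 2·B + Z + D  [with B=-4, Z=-2, D=-11]  = -21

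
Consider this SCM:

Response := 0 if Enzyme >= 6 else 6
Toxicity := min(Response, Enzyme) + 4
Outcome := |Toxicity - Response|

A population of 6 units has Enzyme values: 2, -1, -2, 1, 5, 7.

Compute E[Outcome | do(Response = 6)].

2.5

Under do(Response=6), Response's equation is replaced by Response=6 for every unit. Per-unit Outcome: 0, 3, 4, 1, 3, 4. Mean = 2.5.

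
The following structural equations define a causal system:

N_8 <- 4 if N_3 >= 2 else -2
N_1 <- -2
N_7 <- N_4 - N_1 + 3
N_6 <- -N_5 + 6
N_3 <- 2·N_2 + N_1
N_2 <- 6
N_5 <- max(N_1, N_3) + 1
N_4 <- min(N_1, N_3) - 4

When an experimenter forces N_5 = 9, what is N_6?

-3

The intervention breaks the incoming arrows to N_5: N_5 <- max(N_1, N_3) + 1 no longer applies, and N_5 = 9.
N_6 = -N_5 + 6  [with N_5=9]  = -3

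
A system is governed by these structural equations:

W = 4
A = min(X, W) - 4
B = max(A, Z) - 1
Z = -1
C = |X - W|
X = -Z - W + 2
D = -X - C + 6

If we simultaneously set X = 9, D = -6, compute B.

Under do(X = 9, D = -6), each intervened variable's structural equation is replaced by its fixed value.
A = min(X, W) - 4  [with X=9, W=4]  = 0
B = max(A, Z) - 1  [with A=0, Z=-1]  = -1

-1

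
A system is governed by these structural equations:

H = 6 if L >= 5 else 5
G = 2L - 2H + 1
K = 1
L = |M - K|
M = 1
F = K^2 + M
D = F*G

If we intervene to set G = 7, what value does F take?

do(G=7) replaces the equation G = 2L - 2H + 1 with the constant G = 7.
F is not downstream of the intervention, so its value is determined by the original equations.
F = K^2 + M  [with K=1, M=1]  = 2

2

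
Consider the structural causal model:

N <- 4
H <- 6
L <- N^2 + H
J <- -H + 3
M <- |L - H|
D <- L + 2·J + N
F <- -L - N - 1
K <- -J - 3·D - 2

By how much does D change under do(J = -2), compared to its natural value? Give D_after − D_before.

2

Under do(J=-2), the mechanism J <- -H + 3 is discarded; J is fixed at -2.
L = N^2 + H  [with N=4, H=6]  = 22
D = L + 2·J + N  [with L=22, J=-2, N=4]  = 22
Without intervention: L = N^2 + H  [with N=4, H=6]  = 22; J = -H + 3  [with H=6]  = -3; D = L + 2·J + N  [with L=22, J=-3, N=4]  = 20.
Change = 22 − 20 = 2.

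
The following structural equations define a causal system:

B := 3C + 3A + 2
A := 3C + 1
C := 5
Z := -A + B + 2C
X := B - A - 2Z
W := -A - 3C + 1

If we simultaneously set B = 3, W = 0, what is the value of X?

Setting B = 3, W = 0 by intervention discards those variables' equations.
A = 3C + 1  [with C=5]  = 16
Z = -A + B + 2C  [with A=16, B=3, C=5]  = -3
X = B - A - 2Z  [with B=3, A=16, Z=-3]  = -7

-7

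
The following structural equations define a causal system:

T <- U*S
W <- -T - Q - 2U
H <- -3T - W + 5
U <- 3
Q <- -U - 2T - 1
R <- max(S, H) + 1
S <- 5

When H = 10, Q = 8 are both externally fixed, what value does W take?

-29

Setting H = 10, Q = 8 by intervention discards those variables' equations.
T = U*S  [with U=3, S=5]  = 15
W = -T - Q - 2U  [with T=15, Q=8, U=3]  = -29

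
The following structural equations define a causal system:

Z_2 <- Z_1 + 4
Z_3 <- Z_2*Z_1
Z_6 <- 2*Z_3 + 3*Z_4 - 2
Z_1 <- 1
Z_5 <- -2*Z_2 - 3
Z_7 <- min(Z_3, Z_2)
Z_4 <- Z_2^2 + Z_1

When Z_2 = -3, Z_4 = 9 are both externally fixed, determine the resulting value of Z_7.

Setting Z_2 = -3, Z_4 = 9 by intervention discards those variables' equations.
Z_3 = Z_2*Z_1  [with Z_2=-3, Z_1=1]  = -3
Z_7 = min(Z_3, Z_2)  [with Z_3=-3, Z_2=-3]  = -3

-3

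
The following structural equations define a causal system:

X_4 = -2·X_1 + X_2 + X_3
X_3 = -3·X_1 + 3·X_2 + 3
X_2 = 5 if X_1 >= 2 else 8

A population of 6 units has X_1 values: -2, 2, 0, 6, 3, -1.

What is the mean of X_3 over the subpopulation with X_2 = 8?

30

Observing X_2=8 restricts to units where X_2's equation naturally yields 8: X_1 ∈ {-2, 0, -1}. In that subpopulation X_3 = 33, 27, 30, mean 30.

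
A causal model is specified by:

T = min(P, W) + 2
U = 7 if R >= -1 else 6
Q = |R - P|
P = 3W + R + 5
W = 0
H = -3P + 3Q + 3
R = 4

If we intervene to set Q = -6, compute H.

-42

The intervention breaks the incoming arrows to Q: Q = |R - P| no longer applies, and Q = -6.
P = 3W + R + 5  [with W=0, R=4]  = 9
H = -3P + 3Q + 3  [with P=9, Q=-6]  = -42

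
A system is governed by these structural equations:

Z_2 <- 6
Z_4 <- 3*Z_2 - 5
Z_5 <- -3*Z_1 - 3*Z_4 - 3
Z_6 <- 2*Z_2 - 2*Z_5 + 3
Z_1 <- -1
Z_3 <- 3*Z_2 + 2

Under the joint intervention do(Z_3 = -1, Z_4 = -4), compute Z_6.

-9

Setting Z_3 = -1, Z_4 = -4 by intervention discards those variables' equations.
Z_5 = -3*Z_1 - 3*Z_4 - 3  [with Z_1=-1, Z_4=-4]  = 12
Z_6 = 2*Z_2 - 2*Z_5 + 3  [with Z_2=6, Z_5=12]  = -9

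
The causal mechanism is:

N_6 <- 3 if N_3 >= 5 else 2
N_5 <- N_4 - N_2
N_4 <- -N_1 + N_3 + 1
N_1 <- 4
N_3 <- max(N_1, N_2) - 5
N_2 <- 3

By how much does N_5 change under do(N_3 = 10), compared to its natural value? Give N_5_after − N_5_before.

do(N_3=10) replaces the equation N_3 <- max(N_1, N_2) - 5 with the constant N_3 = 10.
N_4 = -N_1 + N_3 + 1  [with N_1=4, N_3=10]  = 7
N_5 = N_4 - N_2  [with N_4=7, N_2=3]  = 4
Without intervention: N_3 = max(N_1, N_2) - 5  [with N_1=4, N_2=3]  = -1; N_4 = -N_1 + N_3 + 1  [with N_1=4, N_3=-1]  = -4; N_5 = N_4 - N_2  [with N_4=-4, N_2=3]  = -7.
Change = 4 − (-7) = 11.

11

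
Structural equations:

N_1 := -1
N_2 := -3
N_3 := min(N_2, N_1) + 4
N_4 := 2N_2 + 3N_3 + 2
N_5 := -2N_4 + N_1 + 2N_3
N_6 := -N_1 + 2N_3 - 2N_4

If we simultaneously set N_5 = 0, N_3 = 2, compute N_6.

1

The joint intervention fixes N_5 = 0, N_3 = 2, removing each variable's own equation.
N_4 = 2N_2 + 3N_3 + 2  [with N_2=-3, N_3=2]  = 2
N_6 = -N_1 + 2N_3 - 2N_4  [with N_1=-1, N_3=2, N_4=2]  = 1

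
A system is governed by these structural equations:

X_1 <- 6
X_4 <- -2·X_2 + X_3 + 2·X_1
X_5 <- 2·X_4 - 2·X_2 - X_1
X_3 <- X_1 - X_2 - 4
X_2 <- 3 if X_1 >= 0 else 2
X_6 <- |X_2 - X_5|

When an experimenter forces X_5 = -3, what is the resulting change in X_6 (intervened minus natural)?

1

The intervention breaks the incoming arrows to X_5: X_5 <- 2·X_4 - 2·X_2 - X_1 no longer applies, and X_5 = -3.
X_2 = 3 if X_1 >= 0 else 2  [with X_1=6]  = 3
X_6 = |X_2 - X_5|  [with X_2=3, X_5=-3]  = 6
Without intervention: X_2 = 3 if X_1 >= 0 else 2  [with X_1=6]  = 3; X_3 = X_1 - X_2 - 4  [with X_1=6, X_2=3]  = -1; X_4 = -2·X_2 + X_3 + 2·X_1  [with X_2=3, X_3=-1, X_1=6]  = 5; X_5 = 2·X_4 - 2·X_2 - X_1  [with X_4=5, X_2=3, X_1=6]  = -2; X_6 = |X_2 - X_5|  [with X_2=3, X_5=-2]  = 5.
Change = 6 − 5 = 1.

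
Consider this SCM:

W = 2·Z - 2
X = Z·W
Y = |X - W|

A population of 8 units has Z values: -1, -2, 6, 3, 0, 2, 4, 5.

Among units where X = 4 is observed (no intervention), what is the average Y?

E[Y|X=4] averages over only the 2 units with X=4 (Z = -1, 2): Y = 8, 2, mean 5.

5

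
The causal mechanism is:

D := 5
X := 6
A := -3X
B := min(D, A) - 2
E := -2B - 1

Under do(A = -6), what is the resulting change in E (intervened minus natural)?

-24

do(A=-6) replaces the equation A := -3X with the constant A = -6.
B = min(D, A) - 2  [with D=5, A=-6]  = -8
E = -2B - 1  [with B=-8]  = 15
Without intervention: A = -3X  [with X=6]  = -18; B = min(D, A) - 2  [with D=5, A=-18]  = -20; E = -2B - 1  [with B=-20]  = 39.
Change = 15 − 39 = -24.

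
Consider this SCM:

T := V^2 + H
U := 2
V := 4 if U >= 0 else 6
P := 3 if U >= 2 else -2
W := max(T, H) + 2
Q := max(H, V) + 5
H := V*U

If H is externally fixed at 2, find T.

18

The intervention breaks the incoming arrows to H: H := V*U no longer applies, and H = 2.
V = 4 if U >= 0 else 6  [with U=2]  = 4
T = V^2 + H  [with V=4, H=2]  = 18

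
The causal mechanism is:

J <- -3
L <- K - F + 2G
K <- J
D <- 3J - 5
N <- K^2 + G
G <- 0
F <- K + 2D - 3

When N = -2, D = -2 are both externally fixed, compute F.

The joint intervention fixes N = -2, D = -2, removing each variable's own equation.
K = J  [with J=-3]  = -3
F = K + 2D - 3  [with K=-3, D=-2]  = -10

-10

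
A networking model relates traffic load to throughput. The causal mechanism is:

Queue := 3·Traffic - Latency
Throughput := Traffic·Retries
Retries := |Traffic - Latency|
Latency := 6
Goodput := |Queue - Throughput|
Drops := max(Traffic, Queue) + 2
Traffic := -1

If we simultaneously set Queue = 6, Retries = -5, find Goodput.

1

Under do(Queue = 6, Retries = -5), each intervened variable's structural equation is replaced by its fixed value.
Throughput = Traffic·Retries  [with Traffic=-1, Retries=-5]  = 5
Goodput = |Queue - Throughput|  [with Queue=6, Throughput=5]  = 1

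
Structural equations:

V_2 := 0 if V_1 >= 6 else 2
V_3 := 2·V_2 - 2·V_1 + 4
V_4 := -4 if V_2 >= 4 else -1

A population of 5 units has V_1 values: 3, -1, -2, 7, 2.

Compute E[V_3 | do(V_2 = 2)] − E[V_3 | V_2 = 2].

Every unit gets V_2=2 under the intervention. V_3 values become 2, 10, 12, -6, 4; E[V_3|do(V_2=2)] = 4.4.
Conditioning on V_2=2 selects the 4 unit(s) with V_1 ∈ {3, -1, -2, 2}. Their V_3 values: 2, 10, 12, 4. Mean = 7.
Difference = 4.4 − 7 = -2.6.

-2.6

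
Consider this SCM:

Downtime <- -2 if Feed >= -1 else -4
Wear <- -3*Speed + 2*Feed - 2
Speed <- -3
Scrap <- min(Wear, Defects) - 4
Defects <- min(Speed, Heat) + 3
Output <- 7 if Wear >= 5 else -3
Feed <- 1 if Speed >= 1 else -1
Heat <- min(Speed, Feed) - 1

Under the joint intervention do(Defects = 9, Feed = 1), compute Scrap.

5

The joint intervention fixes Defects = 9, Feed = 1, removing each variable's own equation.
Wear = -3*Speed + 2*Feed - 2  [with Speed=-3, Feed=1]  = 9
Scrap = min(Wear, Defects) - 4  [with Wear=9, Defects=9]  = 5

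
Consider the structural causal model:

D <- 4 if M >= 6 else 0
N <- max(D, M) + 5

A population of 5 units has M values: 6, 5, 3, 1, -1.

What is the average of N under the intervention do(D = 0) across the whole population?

8

Every unit gets D=0 under the intervention. N values become 11, 10, 8, 6, 5; E[N|do(D=0)] = 8.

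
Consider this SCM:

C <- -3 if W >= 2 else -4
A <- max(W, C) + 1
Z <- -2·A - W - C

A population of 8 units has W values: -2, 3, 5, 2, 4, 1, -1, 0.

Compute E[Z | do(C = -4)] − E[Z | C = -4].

-6

Under do(C=-4), C's equation is replaced by C=-4 for every unit. Per-unit Z: 8, -7, -13, -4, -10, -1, 5, 2. Mean = -2.5.
Observing C=-4 restricts to units where C's equation naturally yields -4: W ∈ {-2, 1, -1, 0}. In that subpopulation Z = 8, -1, 5, 2, mean 3.5.
Difference = -2.5 − 3.5 = -6.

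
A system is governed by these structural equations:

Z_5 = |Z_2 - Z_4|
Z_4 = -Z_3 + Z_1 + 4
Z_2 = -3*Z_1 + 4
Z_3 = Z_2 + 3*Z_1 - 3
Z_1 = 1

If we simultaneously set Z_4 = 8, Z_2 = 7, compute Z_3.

7

Setting Z_4 = 8, Z_2 = 7 by intervention discards those variables' equations.
Z_3 = Z_2 + 3*Z_1 - 3  [with Z_2=7, Z_1=1]  = 7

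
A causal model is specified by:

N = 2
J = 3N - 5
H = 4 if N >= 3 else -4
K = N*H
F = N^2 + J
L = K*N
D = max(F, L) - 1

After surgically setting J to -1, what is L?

-16

Under do(J=-1), the mechanism J = 3N - 5 is discarded; J is fixed at -1.
No directed path runs from J to L, so L keeps its natural value.
H = 4 if N >= 3 else -4  [with N=2]  = -4
K = N*H  [with N=2, H=-4]  = -8
L = K*N  [with K=-8, N=2]  = -16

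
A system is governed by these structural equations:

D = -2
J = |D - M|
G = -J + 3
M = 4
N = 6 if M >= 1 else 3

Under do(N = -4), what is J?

The intervention breaks the incoming arrows to N: N = 6 if M >= 1 else 3 no longer applies, and N = -4.
J is not downstream of the intervention, so its value is determined by the original equations.
J = |D - M|  [with D=-2, M=4]  = 6

6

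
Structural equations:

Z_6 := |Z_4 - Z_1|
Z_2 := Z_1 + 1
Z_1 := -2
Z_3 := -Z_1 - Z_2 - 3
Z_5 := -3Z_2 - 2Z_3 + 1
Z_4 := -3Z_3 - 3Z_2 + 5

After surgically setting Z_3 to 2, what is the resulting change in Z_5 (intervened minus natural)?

do(Z_3=2) replaces the equation Z_3 := -Z_1 - Z_2 - 3 with the constant Z_3 = 2.
Z_2 = Z_1 + 1  [with Z_1=-2]  = -1
Z_5 = -3Z_2 - 2Z_3 + 1  [with Z_2=-1, Z_3=2]  = 0
Without intervention: Z_2 = Z_1 + 1  [with Z_1=-2]  = -1; Z_3 = -Z_1 - Z_2 - 3  [with Z_1=-2, Z_2=-1]  = 0; Z_5 = -3Z_2 - 2Z_3 + 1  [with Z_2=-1, Z_3=0]  = 4.
Change = 0 − 4 = -4.

-4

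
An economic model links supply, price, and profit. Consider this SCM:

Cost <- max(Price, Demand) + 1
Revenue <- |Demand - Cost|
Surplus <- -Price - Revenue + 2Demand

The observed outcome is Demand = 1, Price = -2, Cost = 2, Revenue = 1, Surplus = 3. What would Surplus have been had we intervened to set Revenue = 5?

-1

Intervening sets Revenue = 5 and removes its equation (Revenue <- |Demand - Cost|).
Surplus = -Price - Revenue + 2Demand  [with Price=-2, Revenue=5, Demand=1]  = -1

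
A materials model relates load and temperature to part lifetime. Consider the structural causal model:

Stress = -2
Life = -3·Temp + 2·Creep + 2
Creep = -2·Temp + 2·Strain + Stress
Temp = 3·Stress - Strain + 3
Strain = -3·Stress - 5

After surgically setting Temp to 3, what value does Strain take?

1

Under do(Temp=3), the mechanism Temp = 3·Stress - Strain + 3 is discarded; Temp is fixed at 3.
Since Strain is not a descendant of the intervened variable, it is unaffected.
Strain = -3·Stress - 5  [with Stress=-2]  = 1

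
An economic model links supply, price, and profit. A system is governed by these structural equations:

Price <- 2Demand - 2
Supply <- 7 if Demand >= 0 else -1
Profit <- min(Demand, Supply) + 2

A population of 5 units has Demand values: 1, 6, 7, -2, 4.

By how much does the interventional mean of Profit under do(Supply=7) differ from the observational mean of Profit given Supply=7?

-1.3

Under do(Supply=7), Supply's equation is replaced by Supply=7 for every unit. Per-unit Profit: 3, 8, 9, 0, 6. Mean = 5.2.
Observing Supply=7 restricts to units where Supply's equation naturally yields 7: Demand ∈ {1, 6, 7, 4}. In that subpopulation Profit = 3, 8, 9, 6, mean 6.5.
Difference = 5.2 − 6.5 = -1.3.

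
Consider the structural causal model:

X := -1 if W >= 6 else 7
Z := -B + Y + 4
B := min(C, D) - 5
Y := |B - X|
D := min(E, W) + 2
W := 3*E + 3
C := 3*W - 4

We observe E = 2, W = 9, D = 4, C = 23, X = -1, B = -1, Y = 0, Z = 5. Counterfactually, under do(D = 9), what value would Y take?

5

The intervention breaks the incoming arrows to D: D := min(E, W) + 2 no longer applies, and D = 9.
W = 3*E + 3  [with E=2]  = 9
C = 3*W - 4  [with W=9]  = 23
X = -1 if W >= 6 else 7  [with W=9]  = -1
B = min(C, D) - 5  [with C=23, D=9]  = 4
Y = |B - X|  [with B=4, X=-1]  = 5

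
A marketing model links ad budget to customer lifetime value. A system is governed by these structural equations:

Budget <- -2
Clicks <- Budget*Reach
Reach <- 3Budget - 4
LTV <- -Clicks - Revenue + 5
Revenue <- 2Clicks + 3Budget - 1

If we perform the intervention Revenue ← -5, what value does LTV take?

-10

Intervening sets Revenue = -5 and removes its equation (Revenue <- 2Clicks + 3Budget - 1).
Reach = 3Budget - 4  [with Budget=-2]  = -10
Clicks = Budget*Reach  [with Budget=-2, Reach=-10]  = 20
LTV = -Clicks - Revenue + 5  [with Clicks=20, Revenue=-5]  = -10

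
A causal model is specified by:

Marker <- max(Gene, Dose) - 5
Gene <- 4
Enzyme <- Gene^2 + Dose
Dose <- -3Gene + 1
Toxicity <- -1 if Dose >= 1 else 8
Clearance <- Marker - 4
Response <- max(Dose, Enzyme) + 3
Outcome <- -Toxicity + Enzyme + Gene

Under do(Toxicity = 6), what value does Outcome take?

Intervening sets Toxicity = 6 and removes its equation (Toxicity <- -1 if Dose >= 1 else 8).
Dose = -3Gene + 1  [with Gene=4]  = -11
Enzyme = Gene^2 + Dose  [with Gene=4, Dose=-11]  = 5
Outcome = -Toxicity + Enzyme + Gene  [with Toxicity=6, Enzyme=5, Gene=4]  = 3

3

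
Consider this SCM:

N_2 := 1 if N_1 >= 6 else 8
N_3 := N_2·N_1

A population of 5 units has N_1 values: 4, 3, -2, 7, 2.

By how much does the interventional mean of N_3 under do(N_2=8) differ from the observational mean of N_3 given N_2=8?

Under do(N_2=8), N_2's equation is replaced by N_2=8 for every unit. Per-unit N_3: 32, 24, -16, 56, 16. Mean = 22.4.
Conditioning on N_2=8 selects the 4 unit(s) with N_1 ∈ {4, 3, -2, 2}. Their N_3 values: 32, 24, -16, 16. Mean = 14.
Difference = 22.4 − 14 = 8.4.

8.4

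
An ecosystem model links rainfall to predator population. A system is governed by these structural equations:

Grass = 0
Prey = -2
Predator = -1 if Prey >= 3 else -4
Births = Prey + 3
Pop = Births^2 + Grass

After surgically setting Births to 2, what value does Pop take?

4

Intervening sets Births = 2 and removes its equation (Births = Prey + 3).
Pop = Births^2 + Grass  [with Births=2, Grass=0]  = 4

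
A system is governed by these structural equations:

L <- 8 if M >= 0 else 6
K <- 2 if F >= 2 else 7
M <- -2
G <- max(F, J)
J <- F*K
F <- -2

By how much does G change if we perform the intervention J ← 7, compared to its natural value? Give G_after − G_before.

Under do(J=7), the mechanism J <- F*K is discarded; J is fixed at 7.
G = max(F, J)  [with F=-2, J=7]  = 7
Without intervention: K = 2 if F >= 2 else 7  [with F=-2]  = 7; J = F*K  [with F=-2, K=7]  = -14; G = max(F, J)  [with F=-2, J=-14]  = -2.
Change = 7 − (-2) = 9.

9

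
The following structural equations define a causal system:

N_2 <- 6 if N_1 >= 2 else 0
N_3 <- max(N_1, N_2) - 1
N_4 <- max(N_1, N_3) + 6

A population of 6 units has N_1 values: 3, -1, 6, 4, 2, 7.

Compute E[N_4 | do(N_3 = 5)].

Under do(N_3=5), N_3's equation is replaced by N_3=5 for every unit. Per-unit N_4: 11, 11, 12, 11, 11, 13. Mean = 11.5.

11.5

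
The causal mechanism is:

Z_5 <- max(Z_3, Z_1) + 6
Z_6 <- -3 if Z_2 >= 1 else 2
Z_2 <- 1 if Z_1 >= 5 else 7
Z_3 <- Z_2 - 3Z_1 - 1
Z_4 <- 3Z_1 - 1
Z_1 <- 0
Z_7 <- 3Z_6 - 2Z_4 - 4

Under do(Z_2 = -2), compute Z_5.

6

do(Z_2=-2) replaces the equation Z_2 <- 1 if Z_1 >= 5 else 7 with the constant Z_2 = -2.
Z_3 = Z_2 - 3Z_1 - 1  [with Z_2=-2, Z_1=0]  = -3
Z_5 = max(Z_3, Z_1) + 6  [with Z_3=-3, Z_1=0]  = 6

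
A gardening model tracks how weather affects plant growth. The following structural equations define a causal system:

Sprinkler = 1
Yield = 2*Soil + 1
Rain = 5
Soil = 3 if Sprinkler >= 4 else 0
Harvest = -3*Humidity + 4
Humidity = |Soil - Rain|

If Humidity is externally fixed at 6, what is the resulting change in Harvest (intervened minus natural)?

-3

Under do(Humidity=6), the mechanism Humidity = |Soil - Rain| is discarded; Humidity is fixed at 6.
Harvest = -3*Humidity + 4  [with Humidity=6]  = -14
Without intervention: Soil = 3 if Sprinkler >= 4 else 0  [with Sprinkler=1]  = 0; Humidity = |Soil - Rain|  [with Soil=0, Rain=5]  = 5; Harvest = -3*Humidity + 4  [with Humidity=5]  = -11.
Change = -14 − (-11) = -3.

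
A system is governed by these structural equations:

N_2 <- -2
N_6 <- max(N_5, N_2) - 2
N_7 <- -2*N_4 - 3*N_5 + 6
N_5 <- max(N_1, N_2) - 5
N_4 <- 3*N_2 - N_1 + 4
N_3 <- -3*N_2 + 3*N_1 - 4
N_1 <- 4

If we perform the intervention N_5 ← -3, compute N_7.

Under do(N_5=-3), the mechanism N_5 <- max(N_1, N_2) - 5 is discarded; N_5 is fixed at -3.
N_4 = 3*N_2 - N_1 + 4  [with N_2=-2, N_1=4]  = -6
N_7 = -2*N_4 - 3*N_5 + 6  [with N_4=-6, N_5=-3]  = 27

27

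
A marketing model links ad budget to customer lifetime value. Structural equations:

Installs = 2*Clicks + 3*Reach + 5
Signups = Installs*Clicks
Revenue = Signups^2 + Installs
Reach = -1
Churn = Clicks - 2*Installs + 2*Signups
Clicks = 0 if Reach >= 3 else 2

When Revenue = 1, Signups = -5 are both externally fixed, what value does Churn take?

Setting Revenue = 1, Signups = -5 by intervention discards those variables' equations.
Clicks = 0 if Reach >= 3 else 2  [with Reach=-1]  = 2
Installs = 2*Clicks + 3*Reach + 5  [with Clicks=2, Reach=-1]  = 6
Churn = Clicks - 2*Installs + 2*Signups  [with Clicks=2, Installs=6, Signups=-5]  = -20

-20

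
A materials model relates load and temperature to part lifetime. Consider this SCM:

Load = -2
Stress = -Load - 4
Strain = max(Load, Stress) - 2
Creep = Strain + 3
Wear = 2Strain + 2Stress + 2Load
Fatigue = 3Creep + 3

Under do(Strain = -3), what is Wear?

do(Strain=-3) replaces the equation Strain = max(Load, Stress) - 2 with the constant Strain = -3.
Stress = -Load - 4  [with Load=-2]  = -2
Wear = 2Strain + 2Stress + 2Load  [with Strain=-3, Stress=-2, Load=-2]  = -14

-14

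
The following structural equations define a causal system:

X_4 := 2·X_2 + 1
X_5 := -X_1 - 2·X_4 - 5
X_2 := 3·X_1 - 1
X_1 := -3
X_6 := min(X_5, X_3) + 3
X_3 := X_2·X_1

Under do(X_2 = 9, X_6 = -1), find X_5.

Setting X_2 = 9, X_6 = -1 by intervention discards those variables' equations.
X_4 = 2·X_2 + 1  [with X_2=9]  = 19
X_5 = -X_1 - 2·X_4 - 5  [with X_1=-3, X_4=19]  = -40

-40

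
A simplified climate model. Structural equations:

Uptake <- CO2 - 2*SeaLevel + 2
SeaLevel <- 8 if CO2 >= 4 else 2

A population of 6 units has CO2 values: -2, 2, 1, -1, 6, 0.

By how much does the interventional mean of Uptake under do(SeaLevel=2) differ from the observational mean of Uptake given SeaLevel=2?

Every unit gets SeaLevel=2 under the intervention. Uptake values become -4, 0, -1, -3, 4, -2; E[Uptake|do(SeaLevel=2)] = -1.
Conditioning on SeaLevel=2 selects the 5 unit(s) with CO2 ∈ {-2, 2, 1, -1, 0}. Their Uptake values: -4, 0, -1, -3, -2. Mean = -2.
Difference = -1 − (-2) = 1.

1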